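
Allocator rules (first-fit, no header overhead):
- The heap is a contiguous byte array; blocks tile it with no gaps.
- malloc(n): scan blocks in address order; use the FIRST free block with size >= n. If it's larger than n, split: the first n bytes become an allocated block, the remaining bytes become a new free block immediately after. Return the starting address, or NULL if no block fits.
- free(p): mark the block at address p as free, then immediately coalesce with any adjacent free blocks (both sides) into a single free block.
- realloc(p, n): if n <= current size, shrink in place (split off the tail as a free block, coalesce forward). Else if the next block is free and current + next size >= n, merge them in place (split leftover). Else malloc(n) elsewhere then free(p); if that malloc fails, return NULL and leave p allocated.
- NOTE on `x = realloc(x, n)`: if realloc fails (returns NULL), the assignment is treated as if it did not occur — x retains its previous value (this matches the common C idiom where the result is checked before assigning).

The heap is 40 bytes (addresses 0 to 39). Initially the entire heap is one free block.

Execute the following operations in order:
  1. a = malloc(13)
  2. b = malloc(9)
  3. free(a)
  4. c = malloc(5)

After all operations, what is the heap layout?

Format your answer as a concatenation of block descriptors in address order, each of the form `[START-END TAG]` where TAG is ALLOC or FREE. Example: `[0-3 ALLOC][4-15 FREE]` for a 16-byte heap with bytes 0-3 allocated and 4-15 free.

Answer: [0-4 ALLOC][5-12 FREE][13-21 ALLOC][22-39 FREE]

Derivation:
Op 1: a = malloc(13) -> a = 0; heap: [0-12 ALLOC][13-39 FREE]
Op 2: b = malloc(9) -> b = 13; heap: [0-12 ALLOC][13-21 ALLOC][22-39 FREE]
Op 3: free(a) -> (freed a); heap: [0-12 FREE][13-21 ALLOC][22-39 FREE]
Op 4: c = malloc(5) -> c = 0; heap: [0-4 ALLOC][5-12 FREE][13-21 ALLOC][22-39 FREE]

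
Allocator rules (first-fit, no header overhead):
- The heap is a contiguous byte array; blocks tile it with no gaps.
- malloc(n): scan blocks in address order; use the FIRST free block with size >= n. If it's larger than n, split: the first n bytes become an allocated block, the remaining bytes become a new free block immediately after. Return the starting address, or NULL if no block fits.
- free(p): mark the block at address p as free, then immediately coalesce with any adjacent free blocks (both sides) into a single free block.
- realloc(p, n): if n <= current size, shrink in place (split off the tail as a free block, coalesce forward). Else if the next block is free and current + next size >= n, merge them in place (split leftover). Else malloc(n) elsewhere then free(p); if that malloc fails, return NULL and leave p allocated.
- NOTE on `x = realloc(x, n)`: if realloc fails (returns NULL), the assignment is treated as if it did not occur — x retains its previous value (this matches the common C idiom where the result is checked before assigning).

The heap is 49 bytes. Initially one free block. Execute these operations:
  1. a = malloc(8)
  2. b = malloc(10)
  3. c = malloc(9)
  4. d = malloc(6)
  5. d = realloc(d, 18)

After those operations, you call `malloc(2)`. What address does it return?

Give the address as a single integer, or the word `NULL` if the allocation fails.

Op 1: a = malloc(8) -> a = 0; heap: [0-7 ALLOC][8-48 FREE]
Op 2: b = malloc(10) -> b = 8; heap: [0-7 ALLOC][8-17 ALLOC][18-48 FREE]
Op 3: c = malloc(9) -> c = 18; heap: [0-7 ALLOC][8-17 ALLOC][18-26 ALLOC][27-48 FREE]
Op 4: d = malloc(6) -> d = 27; heap: [0-7 ALLOC][8-17 ALLOC][18-26 ALLOC][27-32 ALLOC][33-48 FREE]
Op 5: d = realloc(d, 18) -> d = 27; heap: [0-7 ALLOC][8-17 ALLOC][18-26 ALLOC][27-44 ALLOC][45-48 FREE]
malloc(2): first-fit scan over [0-7 ALLOC][8-17 ALLOC][18-26 ALLOC][27-44 ALLOC][45-48 FREE] -> 45

Answer: 45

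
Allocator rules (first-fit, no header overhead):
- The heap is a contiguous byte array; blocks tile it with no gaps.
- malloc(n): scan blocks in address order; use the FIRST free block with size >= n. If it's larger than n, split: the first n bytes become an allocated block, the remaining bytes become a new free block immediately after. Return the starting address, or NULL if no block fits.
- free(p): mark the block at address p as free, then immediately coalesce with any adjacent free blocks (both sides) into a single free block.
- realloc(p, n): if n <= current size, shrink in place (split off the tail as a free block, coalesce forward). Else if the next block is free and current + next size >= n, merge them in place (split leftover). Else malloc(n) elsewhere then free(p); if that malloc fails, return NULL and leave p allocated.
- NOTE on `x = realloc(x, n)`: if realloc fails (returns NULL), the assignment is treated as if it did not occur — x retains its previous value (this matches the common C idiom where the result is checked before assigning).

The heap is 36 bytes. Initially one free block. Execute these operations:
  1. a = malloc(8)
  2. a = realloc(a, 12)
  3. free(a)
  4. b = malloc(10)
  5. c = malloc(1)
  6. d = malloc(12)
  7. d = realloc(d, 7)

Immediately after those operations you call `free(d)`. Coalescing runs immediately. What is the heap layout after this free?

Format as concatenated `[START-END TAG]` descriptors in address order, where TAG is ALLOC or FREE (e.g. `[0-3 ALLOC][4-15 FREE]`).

Answer: [0-9 ALLOC][10-10 ALLOC][11-35 FREE]

Derivation:
Op 1: a = malloc(8) -> a = 0; heap: [0-7 ALLOC][8-35 FREE]
Op 2: a = realloc(a, 12) -> a = 0; heap: [0-11 ALLOC][12-35 FREE]
Op 3: free(a) -> (freed a); heap: [0-35 FREE]
Op 4: b = malloc(10) -> b = 0; heap: [0-9 ALLOC][10-35 FREE]
Op 5: c = malloc(1) -> c = 10; heap: [0-9 ALLOC][10-10 ALLOC][11-35 FREE]
Op 6: d = malloc(12) -> d = 11; heap: [0-9 ALLOC][10-10 ALLOC][11-22 ALLOC][23-35 FREE]
Op 7: d = realloc(d, 7) -> d = 11; heap: [0-9 ALLOC][10-10 ALLOC][11-17 ALLOC][18-35 FREE]
free(d): d = 11 -> block [11-17 ALLOC]; mark free, coalesce with adjacent free neighbors -> [0-9 ALLOC][10-10 ALLOC][11-35 FREE]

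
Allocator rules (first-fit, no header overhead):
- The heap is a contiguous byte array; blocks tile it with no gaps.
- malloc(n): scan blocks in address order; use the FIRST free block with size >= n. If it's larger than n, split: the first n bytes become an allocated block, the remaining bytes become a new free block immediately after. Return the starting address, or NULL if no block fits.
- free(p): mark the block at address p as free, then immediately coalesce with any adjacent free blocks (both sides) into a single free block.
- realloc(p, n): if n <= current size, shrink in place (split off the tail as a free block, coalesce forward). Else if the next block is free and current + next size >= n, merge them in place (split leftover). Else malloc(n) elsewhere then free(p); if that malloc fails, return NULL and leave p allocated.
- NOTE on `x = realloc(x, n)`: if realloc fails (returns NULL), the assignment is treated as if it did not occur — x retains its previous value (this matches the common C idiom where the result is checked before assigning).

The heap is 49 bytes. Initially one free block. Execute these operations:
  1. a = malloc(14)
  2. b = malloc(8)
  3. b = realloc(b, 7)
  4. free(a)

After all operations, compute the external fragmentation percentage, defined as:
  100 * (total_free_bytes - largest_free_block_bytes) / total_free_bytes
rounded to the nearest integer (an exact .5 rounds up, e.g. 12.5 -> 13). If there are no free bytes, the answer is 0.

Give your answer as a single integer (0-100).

Op 1: a = malloc(14) -> a = 0; heap: [0-13 ALLOC][14-48 FREE]
Op 2: b = malloc(8) -> b = 14; heap: [0-13 ALLOC][14-21 ALLOC][22-48 FREE]
Op 3: b = realloc(b, 7) -> b = 14; heap: [0-13 ALLOC][14-20 ALLOC][21-48 FREE]
Op 4: free(a) -> (freed a); heap: [0-13 FREE][14-20 ALLOC][21-48 FREE]
Free blocks: [14 28] total_free=42 largest=28 -> 100*(42-28)/42 = 1400/42 ≈ 33.333 -> rounds to 33

Answer: 33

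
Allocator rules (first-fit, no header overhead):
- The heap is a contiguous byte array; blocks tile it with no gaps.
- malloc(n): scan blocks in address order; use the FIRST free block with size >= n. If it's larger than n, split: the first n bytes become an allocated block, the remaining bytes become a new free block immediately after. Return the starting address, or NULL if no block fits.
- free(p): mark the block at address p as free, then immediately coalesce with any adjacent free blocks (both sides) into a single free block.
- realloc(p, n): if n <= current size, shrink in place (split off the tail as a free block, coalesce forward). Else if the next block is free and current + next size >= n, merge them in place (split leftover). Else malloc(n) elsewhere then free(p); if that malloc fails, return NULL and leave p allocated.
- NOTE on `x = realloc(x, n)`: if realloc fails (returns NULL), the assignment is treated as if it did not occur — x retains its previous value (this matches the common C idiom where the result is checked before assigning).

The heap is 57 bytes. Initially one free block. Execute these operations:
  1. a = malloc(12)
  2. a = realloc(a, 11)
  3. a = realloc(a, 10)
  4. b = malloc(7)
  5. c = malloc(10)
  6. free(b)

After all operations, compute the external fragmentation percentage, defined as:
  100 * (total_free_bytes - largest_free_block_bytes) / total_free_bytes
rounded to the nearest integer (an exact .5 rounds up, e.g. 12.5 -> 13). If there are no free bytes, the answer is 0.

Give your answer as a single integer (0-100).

Answer: 19

Derivation:
Op 1: a = malloc(12) -> a = 0; heap: [0-11 ALLOC][12-56 FREE]
Op 2: a = realloc(a, 11) -> a = 0; heap: [0-10 ALLOC][11-56 FREE]
Op 3: a = realloc(a, 10) -> a = 0; heap: [0-9 ALLOC][10-56 FREE]
Op 4: b = malloc(7) -> b = 10; heap: [0-9 ALLOC][10-16 ALLOC][17-56 FREE]
Op 5: c = malloc(10) -> c = 17; heap: [0-9 ALLOC][10-16 ALLOC][17-26 ALLOC][27-56 FREE]
Op 6: free(b) -> (freed b); heap: [0-9 ALLOC][10-16 FREE][17-26 ALLOC][27-56 FREE]
Free blocks: [7 30] total_free=37 largest=30 -> 100*(37-30)/37 = 700/37 ≈ 18.919 -> rounds to 19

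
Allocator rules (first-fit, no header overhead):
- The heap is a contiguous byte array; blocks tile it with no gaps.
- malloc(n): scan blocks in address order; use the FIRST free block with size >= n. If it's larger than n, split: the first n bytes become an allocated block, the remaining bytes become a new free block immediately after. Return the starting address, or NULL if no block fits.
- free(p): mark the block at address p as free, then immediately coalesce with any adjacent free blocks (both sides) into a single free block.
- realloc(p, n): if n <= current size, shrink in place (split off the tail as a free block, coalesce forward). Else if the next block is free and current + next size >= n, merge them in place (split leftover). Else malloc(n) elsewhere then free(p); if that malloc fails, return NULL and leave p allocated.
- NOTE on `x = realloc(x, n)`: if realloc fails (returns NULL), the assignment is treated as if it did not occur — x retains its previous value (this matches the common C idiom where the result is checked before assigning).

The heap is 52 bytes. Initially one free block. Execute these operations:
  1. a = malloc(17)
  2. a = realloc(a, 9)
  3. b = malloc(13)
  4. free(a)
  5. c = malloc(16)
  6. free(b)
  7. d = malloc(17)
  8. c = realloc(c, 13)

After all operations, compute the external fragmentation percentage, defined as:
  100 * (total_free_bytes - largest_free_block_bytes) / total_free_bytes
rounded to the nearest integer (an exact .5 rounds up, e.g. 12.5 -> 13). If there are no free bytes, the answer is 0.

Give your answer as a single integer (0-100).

Op 1: a = malloc(17) -> a = 0; heap: [0-16 ALLOC][17-51 FREE]
Op 2: a = realloc(a, 9) -> a = 0; heap: [0-8 ALLOC][9-51 FREE]
Op 3: b = malloc(13) -> b = 9; heap: [0-8 ALLOC][9-21 ALLOC][22-51 FREE]
Op 4: free(a) -> (freed a); heap: [0-8 FREE][9-21 ALLOC][22-51 FREE]
Op 5: c = malloc(16) -> c = 22; heap: [0-8 FREE][9-21 ALLOC][22-37 ALLOC][38-51 FREE]
Op 6: free(b) -> (freed b); heap: [0-21 FREE][22-37 ALLOC][38-51 FREE]
Op 7: d = malloc(17) -> d = 0; heap: [0-16 ALLOC][17-21 FREE][22-37 ALLOC][38-51 FREE]
Op 8: c = realloc(c, 13) -> c = 22; heap: [0-16 ALLOC][17-21 FREE][22-34 ALLOC][35-51 FREE]
Free blocks: [5 17] total_free=22 largest=17 -> 100*(22-17)/22 = 500/22 ≈ 22.727 -> rounds to 23

Answer: 23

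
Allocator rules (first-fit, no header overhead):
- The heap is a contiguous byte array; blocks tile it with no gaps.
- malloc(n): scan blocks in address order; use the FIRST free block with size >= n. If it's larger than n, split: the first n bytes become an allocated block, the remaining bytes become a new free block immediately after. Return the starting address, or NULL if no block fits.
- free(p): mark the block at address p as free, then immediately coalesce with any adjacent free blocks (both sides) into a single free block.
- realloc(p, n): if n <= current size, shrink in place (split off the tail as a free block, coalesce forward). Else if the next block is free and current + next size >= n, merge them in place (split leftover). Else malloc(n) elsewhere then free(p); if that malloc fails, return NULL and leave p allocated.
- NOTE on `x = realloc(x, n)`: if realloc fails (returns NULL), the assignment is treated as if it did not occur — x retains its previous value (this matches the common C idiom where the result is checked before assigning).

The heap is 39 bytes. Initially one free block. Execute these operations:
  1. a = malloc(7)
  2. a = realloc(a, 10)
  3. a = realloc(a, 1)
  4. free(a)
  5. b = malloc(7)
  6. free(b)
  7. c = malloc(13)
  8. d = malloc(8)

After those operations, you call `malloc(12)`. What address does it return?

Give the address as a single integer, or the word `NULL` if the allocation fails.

Op 1: a = malloc(7) -> a = 0; heap: [0-6 ALLOC][7-38 FREE]
Op 2: a = realloc(a, 10) -> a = 0; heap: [0-9 ALLOC][10-38 FREE]
Op 3: a = realloc(a, 1) -> a = 0; heap: [0-0 ALLOC][1-38 FREE]
Op 4: free(a) -> (freed a); heap: [0-38 FREE]
Op 5: b = malloc(7) -> b = 0; heap: [0-6 ALLOC][7-38 FREE]
Op 6: free(b) -> (freed b); heap: [0-38 FREE]
Op 7: c = malloc(13) -> c = 0; heap: [0-12 ALLOC][13-38 FREE]
Op 8: d = malloc(8) -> d = 13; heap: [0-12 ALLOC][13-20 ALLOC][21-38 FREE]
malloc(12): first-fit scan over [0-12 ALLOC][13-20 ALLOC][21-38 FREE] -> 21

Answer: 21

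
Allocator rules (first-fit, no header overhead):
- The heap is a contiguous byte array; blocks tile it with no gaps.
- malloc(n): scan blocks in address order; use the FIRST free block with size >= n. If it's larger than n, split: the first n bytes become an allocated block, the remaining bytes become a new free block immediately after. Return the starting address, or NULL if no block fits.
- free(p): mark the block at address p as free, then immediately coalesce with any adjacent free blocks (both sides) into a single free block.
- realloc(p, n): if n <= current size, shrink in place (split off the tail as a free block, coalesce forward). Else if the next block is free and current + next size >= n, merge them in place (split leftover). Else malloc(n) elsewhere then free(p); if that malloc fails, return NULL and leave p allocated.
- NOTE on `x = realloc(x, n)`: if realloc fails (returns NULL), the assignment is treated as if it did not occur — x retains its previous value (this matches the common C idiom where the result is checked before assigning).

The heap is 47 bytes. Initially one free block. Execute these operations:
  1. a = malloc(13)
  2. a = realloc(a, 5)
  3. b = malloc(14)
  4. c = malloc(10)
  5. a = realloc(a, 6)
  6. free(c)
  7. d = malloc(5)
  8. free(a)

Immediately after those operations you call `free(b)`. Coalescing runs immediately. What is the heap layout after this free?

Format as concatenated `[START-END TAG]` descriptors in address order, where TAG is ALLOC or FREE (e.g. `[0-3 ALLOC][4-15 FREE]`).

Op 1: a = malloc(13) -> a = 0; heap: [0-12 ALLOC][13-46 FREE]
Op 2: a = realloc(a, 5) -> a = 0; heap: [0-4 ALLOC][5-46 FREE]
Op 3: b = malloc(14) -> b = 5; heap: [0-4 ALLOC][5-18 ALLOC][19-46 FREE]
Op 4: c = malloc(10) -> c = 19; heap: [0-4 ALLOC][5-18 ALLOC][19-28 ALLOC][29-46 FREE]
Op 5: a = realloc(a, 6) -> a = 29; heap: [0-4 FREE][5-18 ALLOC][19-28 ALLOC][29-34 ALLOC][35-46 FREE]
Op 6: free(c) -> (freed c); heap: [0-4 FREE][5-18 ALLOC][19-28 FREE][29-34 ALLOC][35-46 FREE]
Op 7: d = malloc(5) -> d = 0; heap: [0-4 ALLOC][5-18 ALLOC][19-28 FREE][29-34 ALLOC][35-46 FREE]
Op 8: free(a) -> (freed a); heap: [0-4 ALLOC][5-18 ALLOC][19-46 FREE]
free(b): b = 5 -> block [5-18 ALLOC]; mark free, coalesce with adjacent free neighbors -> [0-4 ALLOC][5-46 FREE]

Answer: [0-4 ALLOC][5-46 FREE]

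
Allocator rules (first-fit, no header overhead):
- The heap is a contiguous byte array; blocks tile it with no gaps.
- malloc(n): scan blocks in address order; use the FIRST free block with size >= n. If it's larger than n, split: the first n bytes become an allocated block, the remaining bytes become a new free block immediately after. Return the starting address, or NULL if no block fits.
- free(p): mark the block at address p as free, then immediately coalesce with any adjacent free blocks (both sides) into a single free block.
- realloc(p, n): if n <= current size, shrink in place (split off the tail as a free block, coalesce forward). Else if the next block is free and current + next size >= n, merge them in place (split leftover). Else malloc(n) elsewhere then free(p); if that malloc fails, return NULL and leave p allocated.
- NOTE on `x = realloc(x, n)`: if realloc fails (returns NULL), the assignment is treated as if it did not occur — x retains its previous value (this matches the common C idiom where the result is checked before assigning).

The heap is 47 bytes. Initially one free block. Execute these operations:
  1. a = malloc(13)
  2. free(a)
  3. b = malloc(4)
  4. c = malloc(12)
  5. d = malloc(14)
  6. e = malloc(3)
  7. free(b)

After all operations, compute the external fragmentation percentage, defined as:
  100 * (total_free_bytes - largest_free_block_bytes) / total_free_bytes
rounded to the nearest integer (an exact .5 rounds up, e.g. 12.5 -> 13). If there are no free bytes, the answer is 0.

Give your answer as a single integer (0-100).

Op 1: a = malloc(13) -> a = 0; heap: [0-12 ALLOC][13-46 FREE]
Op 2: free(a) -> (freed a); heap: [0-46 FREE]
Op 3: b = malloc(4) -> b = 0; heap: [0-3 ALLOC][4-46 FREE]
Op 4: c = malloc(12) -> c = 4; heap: [0-3 ALLOC][4-15 ALLOC][16-46 FREE]
Op 5: d = malloc(14) -> d = 16; heap: [0-3 ALLOC][4-15 ALLOC][16-29 ALLOC][30-46 FREE]
Op 6: e = malloc(3) -> e = 30; heap: [0-3 ALLOC][4-15 ALLOC][16-29 ALLOC][30-32 ALLOC][33-46 FREE]
Op 7: free(b) -> (freed b); heap: [0-3 FREE][4-15 ALLOC][16-29 ALLOC][30-32 ALLOC][33-46 FREE]
Free blocks: [4 14] total_free=18 largest=14 -> 100*(18-14)/18 = 400/18 ≈ 22.222 -> rounds to 22

Answer: 22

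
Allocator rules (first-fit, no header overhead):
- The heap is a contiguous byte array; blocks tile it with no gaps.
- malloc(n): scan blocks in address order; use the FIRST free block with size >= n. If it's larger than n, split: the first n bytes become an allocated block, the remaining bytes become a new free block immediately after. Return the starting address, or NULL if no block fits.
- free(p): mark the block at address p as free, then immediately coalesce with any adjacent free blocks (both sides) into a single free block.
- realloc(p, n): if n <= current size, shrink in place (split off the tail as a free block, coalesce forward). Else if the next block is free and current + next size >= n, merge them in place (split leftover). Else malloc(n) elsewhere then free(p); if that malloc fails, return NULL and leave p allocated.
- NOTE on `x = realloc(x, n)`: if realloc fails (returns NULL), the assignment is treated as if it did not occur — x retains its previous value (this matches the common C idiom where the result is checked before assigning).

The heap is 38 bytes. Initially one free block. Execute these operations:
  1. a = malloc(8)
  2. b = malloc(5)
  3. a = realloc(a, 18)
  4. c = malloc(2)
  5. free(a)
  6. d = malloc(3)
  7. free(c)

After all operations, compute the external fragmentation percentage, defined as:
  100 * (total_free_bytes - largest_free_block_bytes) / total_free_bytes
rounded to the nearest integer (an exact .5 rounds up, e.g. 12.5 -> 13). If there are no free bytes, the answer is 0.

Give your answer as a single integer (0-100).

Answer: 17

Derivation:
Op 1: a = malloc(8) -> a = 0; heap: [0-7 ALLOC][8-37 FREE]
Op 2: b = malloc(5) -> b = 8; heap: [0-7 ALLOC][8-12 ALLOC][13-37 FREE]
Op 3: a = realloc(a, 18) -> a = 13; heap: [0-7 FREE][8-12 ALLOC][13-30 ALLOC][31-37 FREE]
Op 4: c = malloc(2) -> c = 0; heap: [0-1 ALLOC][2-7 FREE][8-12 ALLOC][13-30 ALLOC][31-37 FREE]
Op 5: free(a) -> (freed a); heap: [0-1 ALLOC][2-7 FREE][8-12 ALLOC][13-37 FREE]
Op 6: d = malloc(3) -> d = 2; heap: [0-1 ALLOC][2-4 ALLOC][5-7 FREE][8-12 ALLOC][13-37 FREE]
Op 7: free(c) -> (freed c); heap: [0-1 FREE][2-4 ALLOC][5-7 FREE][8-12 ALLOC][13-37 FREE]
Free blocks: [2 3 25] total_free=30 largest=25 -> 100*(30-25)/30 = 500/30 ≈ 16.667 -> rounds to 17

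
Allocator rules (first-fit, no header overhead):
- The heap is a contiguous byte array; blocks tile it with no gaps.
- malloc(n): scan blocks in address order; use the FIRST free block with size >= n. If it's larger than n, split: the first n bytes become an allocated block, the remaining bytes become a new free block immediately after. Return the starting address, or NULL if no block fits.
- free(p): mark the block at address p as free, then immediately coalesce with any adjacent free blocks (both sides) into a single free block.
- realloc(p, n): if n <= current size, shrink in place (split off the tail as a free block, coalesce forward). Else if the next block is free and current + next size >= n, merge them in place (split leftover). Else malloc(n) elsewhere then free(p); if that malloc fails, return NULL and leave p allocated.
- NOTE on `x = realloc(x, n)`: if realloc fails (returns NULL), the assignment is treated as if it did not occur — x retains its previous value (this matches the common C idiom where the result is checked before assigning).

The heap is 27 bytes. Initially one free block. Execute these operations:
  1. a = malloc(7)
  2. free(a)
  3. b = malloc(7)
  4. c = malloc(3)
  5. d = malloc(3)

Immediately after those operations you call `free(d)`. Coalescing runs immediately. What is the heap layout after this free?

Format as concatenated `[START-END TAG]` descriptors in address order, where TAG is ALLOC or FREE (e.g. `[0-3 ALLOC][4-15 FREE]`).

Answer: [0-6 ALLOC][7-9 ALLOC][10-26 FREE]

Derivation:
Op 1: a = malloc(7) -> a = 0; heap: [0-6 ALLOC][7-26 FREE]
Op 2: free(a) -> (freed a); heap: [0-26 FREE]
Op 3: b = malloc(7) -> b = 0; heap: [0-6 ALLOC][7-26 FREE]
Op 4: c = malloc(3) -> c = 7; heap: [0-6 ALLOC][7-9 ALLOC][10-26 FREE]
Op 5: d = malloc(3) -> d = 10; heap: [0-6 ALLOC][7-9 ALLOC][10-12 ALLOC][13-26 FREE]
free(d): d = 10 -> block [10-12 ALLOC]; mark free, coalesce with adjacent free neighbors -> [0-6 ALLOC][7-9 ALLOC][10-26 FREE]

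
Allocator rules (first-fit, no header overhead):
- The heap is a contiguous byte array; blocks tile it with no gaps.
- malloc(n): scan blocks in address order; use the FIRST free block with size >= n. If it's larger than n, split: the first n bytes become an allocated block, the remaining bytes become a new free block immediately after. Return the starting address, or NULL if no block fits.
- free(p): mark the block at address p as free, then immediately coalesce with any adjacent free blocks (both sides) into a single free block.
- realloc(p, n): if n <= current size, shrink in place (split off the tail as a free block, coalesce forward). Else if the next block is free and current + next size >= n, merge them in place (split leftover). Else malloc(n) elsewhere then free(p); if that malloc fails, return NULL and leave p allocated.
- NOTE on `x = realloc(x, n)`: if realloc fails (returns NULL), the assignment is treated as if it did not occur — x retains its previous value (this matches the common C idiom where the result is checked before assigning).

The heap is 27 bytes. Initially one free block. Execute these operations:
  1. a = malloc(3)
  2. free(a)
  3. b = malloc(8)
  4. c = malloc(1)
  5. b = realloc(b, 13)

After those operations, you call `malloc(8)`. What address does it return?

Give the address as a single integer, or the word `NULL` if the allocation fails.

Answer: 0

Derivation:
Op 1: a = malloc(3) -> a = 0; heap: [0-2 ALLOC][3-26 FREE]
Op 2: free(a) -> (freed a); heap: [0-26 FREE]
Op 3: b = malloc(8) -> b = 0; heap: [0-7 ALLOC][8-26 FREE]
Op 4: c = malloc(1) -> c = 8; heap: [0-7 ALLOC][8-8 ALLOC][9-26 FREE]
Op 5: b = realloc(b, 13) -> b = 9; heap: [0-7 FREE][8-8 ALLOC][9-21 ALLOC][22-26 FREE]
malloc(8): first-fit scan over [0-7 FREE][8-8 ALLOC][9-21 ALLOC][22-26 FREE] -> 0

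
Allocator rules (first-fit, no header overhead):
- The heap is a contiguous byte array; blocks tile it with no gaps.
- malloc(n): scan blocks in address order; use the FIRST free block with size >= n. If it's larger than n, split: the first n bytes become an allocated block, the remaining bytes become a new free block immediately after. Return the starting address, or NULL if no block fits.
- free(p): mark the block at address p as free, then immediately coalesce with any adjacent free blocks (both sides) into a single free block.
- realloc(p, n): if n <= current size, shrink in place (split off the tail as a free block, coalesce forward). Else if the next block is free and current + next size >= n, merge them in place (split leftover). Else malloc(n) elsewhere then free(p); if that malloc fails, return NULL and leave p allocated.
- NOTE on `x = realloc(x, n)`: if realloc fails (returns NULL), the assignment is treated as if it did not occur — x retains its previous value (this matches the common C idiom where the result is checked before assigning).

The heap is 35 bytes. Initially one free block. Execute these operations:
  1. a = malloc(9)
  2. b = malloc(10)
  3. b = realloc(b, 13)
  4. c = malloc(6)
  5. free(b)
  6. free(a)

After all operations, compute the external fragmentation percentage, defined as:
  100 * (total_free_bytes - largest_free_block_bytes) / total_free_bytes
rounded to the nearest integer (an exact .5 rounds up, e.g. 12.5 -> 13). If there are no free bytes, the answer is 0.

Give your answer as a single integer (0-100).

Op 1: a = malloc(9) -> a = 0; heap: [0-8 ALLOC][9-34 FREE]
Op 2: b = malloc(10) -> b = 9; heap: [0-8 ALLOC][9-18 ALLOC][19-34 FREE]
Op 3: b = realloc(b, 13) -> b = 9; heap: [0-8 ALLOC][9-21 ALLOC][22-34 FREE]
Op 4: c = malloc(6) -> c = 22; heap: [0-8 ALLOC][9-21 ALLOC][22-27 ALLOC][28-34 FREE]
Op 5: free(b) -> (freed b); heap: [0-8 ALLOC][9-21 FREE][22-27 ALLOC][28-34 FREE]
Op 6: free(a) -> (freed a); heap: [0-21 FREE][22-27 ALLOC][28-34 FREE]
Free blocks: [22 7] total_free=29 largest=22 -> 100*(29-22)/29 = 700/29 ≈ 24.138 -> rounds to 24

Answer: 24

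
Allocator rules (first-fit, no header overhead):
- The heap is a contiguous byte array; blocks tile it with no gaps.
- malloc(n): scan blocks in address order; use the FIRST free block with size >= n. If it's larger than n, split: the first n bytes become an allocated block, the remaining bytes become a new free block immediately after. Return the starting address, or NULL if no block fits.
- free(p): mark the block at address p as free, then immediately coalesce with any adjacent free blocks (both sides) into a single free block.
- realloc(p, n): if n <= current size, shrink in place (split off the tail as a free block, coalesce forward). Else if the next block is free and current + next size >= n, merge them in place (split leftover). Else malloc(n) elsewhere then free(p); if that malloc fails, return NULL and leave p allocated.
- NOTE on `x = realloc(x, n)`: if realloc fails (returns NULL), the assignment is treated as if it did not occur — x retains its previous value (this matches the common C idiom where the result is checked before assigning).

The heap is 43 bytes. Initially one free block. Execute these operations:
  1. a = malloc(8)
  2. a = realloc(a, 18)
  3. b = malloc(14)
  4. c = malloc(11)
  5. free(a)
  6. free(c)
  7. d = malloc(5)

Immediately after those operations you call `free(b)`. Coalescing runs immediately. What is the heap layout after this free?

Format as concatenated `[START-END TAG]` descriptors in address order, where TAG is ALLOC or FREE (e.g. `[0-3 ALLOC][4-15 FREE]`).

Answer: [0-4 ALLOC][5-42 FREE]

Derivation:
Op 1: a = malloc(8) -> a = 0; heap: [0-7 ALLOC][8-42 FREE]
Op 2: a = realloc(a, 18) -> a = 0; heap: [0-17 ALLOC][18-42 FREE]
Op 3: b = malloc(14) -> b = 18; heap: [0-17 ALLOC][18-31 ALLOC][32-42 FREE]
Op 4: c = malloc(11) -> c = 32; heap: [0-17 ALLOC][18-31 ALLOC][32-42 ALLOC]
Op 5: free(a) -> (freed a); heap: [0-17 FREE][18-31 ALLOC][32-42 ALLOC]
Op 6: free(c) -> (freed c); heap: [0-17 FREE][18-31 ALLOC][32-42 FREE]
Op 7: d = malloc(5) -> d = 0; heap: [0-4 ALLOC][5-17 FREE][18-31 ALLOC][32-42 FREE]
free(b): b = 18 -> block [18-31 ALLOC]; mark free, coalesce with adjacent free neighbors -> [0-4 ALLOC][5-42 FREE]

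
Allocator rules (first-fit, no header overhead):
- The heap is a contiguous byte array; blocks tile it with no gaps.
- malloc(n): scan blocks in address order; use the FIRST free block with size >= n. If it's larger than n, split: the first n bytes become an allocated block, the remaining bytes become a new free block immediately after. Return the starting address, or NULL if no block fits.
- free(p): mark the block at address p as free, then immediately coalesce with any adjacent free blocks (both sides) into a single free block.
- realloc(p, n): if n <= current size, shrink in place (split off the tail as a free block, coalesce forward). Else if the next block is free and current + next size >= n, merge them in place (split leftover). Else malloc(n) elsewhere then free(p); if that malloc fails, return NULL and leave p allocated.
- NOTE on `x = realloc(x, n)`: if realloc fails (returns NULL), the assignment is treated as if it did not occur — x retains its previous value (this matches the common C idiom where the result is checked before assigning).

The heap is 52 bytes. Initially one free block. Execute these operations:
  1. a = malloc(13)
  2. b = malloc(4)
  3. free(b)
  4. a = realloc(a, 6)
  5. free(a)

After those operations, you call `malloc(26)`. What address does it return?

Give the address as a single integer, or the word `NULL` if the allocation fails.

Op 1: a = malloc(13) -> a = 0; heap: [0-12 ALLOC][13-51 FREE]
Op 2: b = malloc(4) -> b = 13; heap: [0-12 ALLOC][13-16 ALLOC][17-51 FREE]
Op 3: free(b) -> (freed b); heap: [0-12 ALLOC][13-51 FREE]
Op 4: a = realloc(a, 6) -> a = 0; heap: [0-5 ALLOC][6-51 FREE]
Op 5: free(a) -> (freed a); heap: [0-51 FREE]
malloc(26): first-fit scan over [0-51 FREE] -> 0

Answer: 0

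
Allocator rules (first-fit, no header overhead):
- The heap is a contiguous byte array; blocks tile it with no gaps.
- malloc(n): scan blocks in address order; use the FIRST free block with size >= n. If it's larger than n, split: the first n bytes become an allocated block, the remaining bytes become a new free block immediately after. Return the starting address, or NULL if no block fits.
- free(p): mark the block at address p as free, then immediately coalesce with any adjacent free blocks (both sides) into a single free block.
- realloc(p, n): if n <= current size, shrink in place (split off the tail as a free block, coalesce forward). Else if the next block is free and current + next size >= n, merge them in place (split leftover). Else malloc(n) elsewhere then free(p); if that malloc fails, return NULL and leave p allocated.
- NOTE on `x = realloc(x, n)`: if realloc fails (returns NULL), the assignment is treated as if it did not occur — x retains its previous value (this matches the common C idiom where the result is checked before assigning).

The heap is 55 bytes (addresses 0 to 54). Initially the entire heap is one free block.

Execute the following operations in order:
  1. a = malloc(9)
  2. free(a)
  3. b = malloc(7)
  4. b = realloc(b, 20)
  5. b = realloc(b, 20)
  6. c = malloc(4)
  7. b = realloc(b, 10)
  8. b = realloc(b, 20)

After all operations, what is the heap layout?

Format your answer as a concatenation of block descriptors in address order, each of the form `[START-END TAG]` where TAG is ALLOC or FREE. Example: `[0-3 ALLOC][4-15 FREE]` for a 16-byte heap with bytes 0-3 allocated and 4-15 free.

Answer: [0-19 ALLOC][20-23 ALLOC][24-54 FREE]

Derivation:
Op 1: a = malloc(9) -> a = 0; heap: [0-8 ALLOC][9-54 FREE]
Op 2: free(a) -> (freed a); heap: [0-54 FREE]
Op 3: b = malloc(7) -> b = 0; heap: [0-6 ALLOC][7-54 FREE]
Op 4: b = realloc(b, 20) -> b = 0; heap: [0-19 ALLOC][20-54 FREE]
Op 5: b = realloc(b, 20) -> b = 0; heap: [0-19 ALLOC][20-54 FREE]
Op 6: c = malloc(4) -> c = 20; heap: [0-19 ALLOC][20-23 ALLOC][24-54 FREE]
Op 7: b = realloc(b, 10) -> b = 0; heap: [0-9 ALLOC][10-19 FREE][20-23 ALLOC][24-54 FREE]
Op 8: b = realloc(b, 20) -> b = 0; heap: [0-19 ALLOC][20-23 ALLOC][24-54 FREE]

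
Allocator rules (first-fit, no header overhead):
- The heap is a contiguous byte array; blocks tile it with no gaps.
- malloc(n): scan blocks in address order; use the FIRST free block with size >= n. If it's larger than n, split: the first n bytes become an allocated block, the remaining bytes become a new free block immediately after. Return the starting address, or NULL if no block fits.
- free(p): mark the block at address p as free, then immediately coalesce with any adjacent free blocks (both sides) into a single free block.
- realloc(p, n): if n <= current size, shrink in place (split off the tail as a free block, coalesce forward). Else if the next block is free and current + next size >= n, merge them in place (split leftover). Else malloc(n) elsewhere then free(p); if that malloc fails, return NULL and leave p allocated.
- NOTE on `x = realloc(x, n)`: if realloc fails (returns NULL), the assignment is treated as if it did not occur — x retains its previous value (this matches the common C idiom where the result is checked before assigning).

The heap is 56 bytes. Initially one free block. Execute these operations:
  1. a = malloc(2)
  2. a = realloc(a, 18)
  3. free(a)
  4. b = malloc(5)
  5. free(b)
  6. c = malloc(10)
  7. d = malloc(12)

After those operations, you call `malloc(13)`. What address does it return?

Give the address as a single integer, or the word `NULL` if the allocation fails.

Answer: 22

Derivation:
Op 1: a = malloc(2) -> a = 0; heap: [0-1 ALLOC][2-55 FREE]
Op 2: a = realloc(a, 18) -> a = 0; heap: [0-17 ALLOC][18-55 FREE]
Op 3: free(a) -> (freed a); heap: [0-55 FREE]
Op 4: b = malloc(5) -> b = 0; heap: [0-4 ALLOC][5-55 FREE]
Op 5: free(b) -> (freed b); heap: [0-55 FREE]
Op 6: c = malloc(10) -> c = 0; heap: [0-9 ALLOC][10-55 FREE]
Op 7: d = malloc(12) -> d = 10; heap: [0-9 ALLOC][10-21 ALLOC][22-55 FREE]
malloc(13): first-fit scan over [0-9 ALLOC][10-21 ALLOC][22-55 FREE] -> 22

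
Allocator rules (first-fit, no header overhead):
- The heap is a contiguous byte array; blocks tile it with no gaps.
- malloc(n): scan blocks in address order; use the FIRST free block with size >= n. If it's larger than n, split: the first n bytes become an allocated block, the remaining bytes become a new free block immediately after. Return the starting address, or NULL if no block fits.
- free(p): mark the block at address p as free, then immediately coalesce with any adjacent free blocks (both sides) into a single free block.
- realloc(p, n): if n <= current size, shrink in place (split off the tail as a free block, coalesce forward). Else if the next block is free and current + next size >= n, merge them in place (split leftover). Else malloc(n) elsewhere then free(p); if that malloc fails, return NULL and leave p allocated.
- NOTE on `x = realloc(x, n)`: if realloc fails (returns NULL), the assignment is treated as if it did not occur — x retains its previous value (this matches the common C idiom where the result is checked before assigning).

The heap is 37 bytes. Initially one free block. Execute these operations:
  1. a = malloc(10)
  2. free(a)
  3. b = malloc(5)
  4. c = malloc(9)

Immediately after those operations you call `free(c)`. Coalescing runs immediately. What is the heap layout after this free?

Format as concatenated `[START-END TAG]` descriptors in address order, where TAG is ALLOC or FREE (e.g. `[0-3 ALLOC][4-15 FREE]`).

Op 1: a = malloc(10) -> a = 0; heap: [0-9 ALLOC][10-36 FREE]
Op 2: free(a) -> (freed a); heap: [0-36 FREE]
Op 3: b = malloc(5) -> b = 0; heap: [0-4 ALLOC][5-36 FREE]
Op 4: c = malloc(9) -> c = 5; heap: [0-4 ALLOC][5-13 ALLOC][14-36 FREE]
free(c): c = 5 -> block [5-13 ALLOC]; mark free, coalesce with adjacent free neighbors -> [0-4 ALLOC][5-36 FREE]

Answer: [0-4 ALLOC][5-36 FREE]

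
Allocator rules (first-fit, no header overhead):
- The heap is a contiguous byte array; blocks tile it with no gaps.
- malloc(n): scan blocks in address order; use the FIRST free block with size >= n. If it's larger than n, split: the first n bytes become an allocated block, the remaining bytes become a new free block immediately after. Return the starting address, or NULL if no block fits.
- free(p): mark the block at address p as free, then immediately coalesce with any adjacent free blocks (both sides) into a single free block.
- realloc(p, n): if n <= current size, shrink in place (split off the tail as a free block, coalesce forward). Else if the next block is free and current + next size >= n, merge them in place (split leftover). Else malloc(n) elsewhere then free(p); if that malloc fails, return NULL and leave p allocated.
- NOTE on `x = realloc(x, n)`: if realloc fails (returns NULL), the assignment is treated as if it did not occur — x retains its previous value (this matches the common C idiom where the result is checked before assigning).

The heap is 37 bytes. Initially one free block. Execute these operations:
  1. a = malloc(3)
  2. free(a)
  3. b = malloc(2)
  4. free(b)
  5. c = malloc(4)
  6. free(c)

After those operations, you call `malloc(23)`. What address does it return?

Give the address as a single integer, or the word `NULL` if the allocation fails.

Op 1: a = malloc(3) -> a = 0; heap: [0-2 ALLOC][3-36 FREE]
Op 2: free(a) -> (freed a); heap: [0-36 FREE]
Op 3: b = malloc(2) -> b = 0; heap: [0-1 ALLOC][2-36 FREE]
Op 4: free(b) -> (freed b); heap: [0-36 FREE]
Op 5: c = malloc(4) -> c = 0; heap: [0-3 ALLOC][4-36 FREE]
Op 6: free(c) -> (freed c); heap: [0-36 FREE]
malloc(23): first-fit scan over [0-36 FREE] -> 0

Answer: 0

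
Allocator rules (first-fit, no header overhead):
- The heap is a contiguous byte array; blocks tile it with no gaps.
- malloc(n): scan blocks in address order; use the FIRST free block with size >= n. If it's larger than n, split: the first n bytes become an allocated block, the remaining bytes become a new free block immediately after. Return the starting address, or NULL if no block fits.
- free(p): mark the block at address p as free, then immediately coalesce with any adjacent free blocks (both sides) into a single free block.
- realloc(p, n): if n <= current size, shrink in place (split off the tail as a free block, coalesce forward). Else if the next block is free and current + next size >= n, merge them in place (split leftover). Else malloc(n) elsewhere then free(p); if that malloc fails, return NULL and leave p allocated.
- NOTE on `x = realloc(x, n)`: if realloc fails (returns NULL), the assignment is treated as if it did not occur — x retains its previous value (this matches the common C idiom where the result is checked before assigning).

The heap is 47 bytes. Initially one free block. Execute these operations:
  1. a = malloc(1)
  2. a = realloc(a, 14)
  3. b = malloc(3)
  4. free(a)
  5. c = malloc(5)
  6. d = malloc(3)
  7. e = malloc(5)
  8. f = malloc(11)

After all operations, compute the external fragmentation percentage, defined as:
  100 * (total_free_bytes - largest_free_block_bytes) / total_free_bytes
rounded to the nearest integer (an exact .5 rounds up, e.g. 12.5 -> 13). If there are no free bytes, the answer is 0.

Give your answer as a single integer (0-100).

Answer: 5

Derivation:
Op 1: a = malloc(1) -> a = 0; heap: [0-0 ALLOC][1-46 FREE]
Op 2: a = realloc(a, 14) -> a = 0; heap: [0-13 ALLOC][14-46 FREE]
Op 3: b = malloc(3) -> b = 14; heap: [0-13 ALLOC][14-16 ALLOC][17-46 FREE]
Op 4: free(a) -> (freed a); heap: [0-13 FREE][14-16 ALLOC][17-46 FREE]
Op 5: c = malloc(5) -> c = 0; heap: [0-4 ALLOC][5-13 FREE][14-16 ALLOC][17-46 FREE]
Op 6: d = malloc(3) -> d = 5; heap: [0-4 ALLOC][5-7 ALLOC][8-13 FREE][14-16 ALLOC][17-46 FREE]
Op 7: e = malloc(5) -> e = 8; heap: [0-4 ALLOC][5-7 ALLOC][8-12 ALLOC][13-13 FREE][14-16 ALLOC][17-46 FREE]
Op 8: f = malloc(11) -> f = 17; heap: [0-4 ALLOC][5-7 ALLOC][8-12 ALLOC][13-13 FREE][14-16 ALLOC][17-27 ALLOC][28-46 FREE]
Free blocks: [1 19] total_free=20 largest=19 -> 100*(20-19)/20 = 100/20 = 5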